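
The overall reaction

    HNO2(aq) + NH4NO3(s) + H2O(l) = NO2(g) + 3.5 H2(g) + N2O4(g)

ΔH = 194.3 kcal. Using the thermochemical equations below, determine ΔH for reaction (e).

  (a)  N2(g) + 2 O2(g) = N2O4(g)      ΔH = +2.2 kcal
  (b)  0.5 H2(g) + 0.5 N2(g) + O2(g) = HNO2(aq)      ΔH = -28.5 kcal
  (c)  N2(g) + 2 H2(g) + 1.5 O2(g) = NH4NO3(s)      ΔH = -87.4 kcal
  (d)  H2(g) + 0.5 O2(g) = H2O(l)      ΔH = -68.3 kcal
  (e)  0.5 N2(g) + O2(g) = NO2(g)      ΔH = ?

ΔH = 7.9 kcal

(a) as written: +2.2 kcal
(b) reversed: +28.5 kcal
(c) reversed: +87.4 kcal
(d) reversed: +68.3 kcal
(e) as written: contributes x
+194.3 = (+2.2) + (+28.5) + (+87.4) + (+68.3) + x
x = (+194.3 − (+186.4)) / (1) = 7.9 kcal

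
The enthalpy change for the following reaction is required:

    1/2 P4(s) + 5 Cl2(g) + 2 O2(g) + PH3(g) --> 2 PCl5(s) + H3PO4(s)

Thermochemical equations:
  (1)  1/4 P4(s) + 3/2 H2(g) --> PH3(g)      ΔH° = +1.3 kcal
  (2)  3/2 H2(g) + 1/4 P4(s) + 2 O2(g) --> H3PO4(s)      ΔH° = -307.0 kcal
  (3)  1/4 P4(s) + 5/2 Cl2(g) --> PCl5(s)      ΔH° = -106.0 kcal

(1) reversed (reverse to put PH3(g) on the reactant side): -1.3 kcal
(2) as written (H3PO4(s) already on the product side): -307.0 kcal
(3) × 2 (×2 to match 2 PCl5(s) in the target): (2)·(-106.0) = -212.0 kcal
By Hess's law, ΔH° = (-1.3) + (-307.0) + (-212.0) = -520.3 kcal

ΔH° = -520.3 kcal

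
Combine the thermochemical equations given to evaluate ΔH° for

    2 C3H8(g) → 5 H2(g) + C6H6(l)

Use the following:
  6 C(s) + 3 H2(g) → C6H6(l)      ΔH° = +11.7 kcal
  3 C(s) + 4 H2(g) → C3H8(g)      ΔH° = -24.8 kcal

equation 1 as written: +11.7 kcal
equation 2 reversed and × 2: (-2)·(-24.8) = +49.6 kcal
By Hess's law, ΔH° = (1)·(+11.7) + (-2)·(-24.8) = 61.3 kcal

ΔH° = 61.3 kcal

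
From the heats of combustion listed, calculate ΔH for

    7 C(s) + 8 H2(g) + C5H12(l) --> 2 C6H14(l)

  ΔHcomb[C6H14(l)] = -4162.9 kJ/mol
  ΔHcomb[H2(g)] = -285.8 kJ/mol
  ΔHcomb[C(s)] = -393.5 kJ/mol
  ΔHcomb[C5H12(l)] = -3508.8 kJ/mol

Using ΔH = Σ nΔHc°(reactants) − Σ nΔHc°(products):
= [7·(-393.5) + 8·(-285.8) + 1·(-3508.8)] − [2·(-4162.9)]
= -223.9 kJ/mol

ΔH = -223.9 kJ/mol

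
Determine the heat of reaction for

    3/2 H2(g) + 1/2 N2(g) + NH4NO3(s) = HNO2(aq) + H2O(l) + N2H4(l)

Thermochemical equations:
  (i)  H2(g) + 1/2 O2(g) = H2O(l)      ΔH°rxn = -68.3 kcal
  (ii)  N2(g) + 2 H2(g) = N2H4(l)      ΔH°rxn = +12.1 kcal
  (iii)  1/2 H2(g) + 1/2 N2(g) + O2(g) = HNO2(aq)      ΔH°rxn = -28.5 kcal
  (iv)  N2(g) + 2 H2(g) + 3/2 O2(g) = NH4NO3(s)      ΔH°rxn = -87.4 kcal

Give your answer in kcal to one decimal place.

(i) as written (H2O(l) already on the product side): -68.3 kcal
(ii) as written (N2H4(l) already on the product side): +12.1 kcal
(iii) as written (HNO2(aq) already on the product side): -28.5 kcal
(iv) reversed (reverse to put NH4NO3(s) on the reactant side): +87.4 kcal
ΔH°rxn = (-68.3) + (+12.1) + (-28.5) + (+87.4) = 2.7 kcal

ΔH°rxn = 2.7 kcal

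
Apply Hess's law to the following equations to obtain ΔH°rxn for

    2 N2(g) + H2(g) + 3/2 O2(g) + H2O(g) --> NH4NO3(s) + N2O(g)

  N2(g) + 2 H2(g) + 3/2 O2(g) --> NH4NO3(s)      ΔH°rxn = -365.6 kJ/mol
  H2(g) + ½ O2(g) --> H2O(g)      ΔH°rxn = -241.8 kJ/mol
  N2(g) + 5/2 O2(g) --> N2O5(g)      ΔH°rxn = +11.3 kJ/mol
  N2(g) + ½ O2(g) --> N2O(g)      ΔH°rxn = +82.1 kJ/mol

ΔH°rxn = -41.7 kJ/mol

equation 1 as written: -365.6 kJ/mol
equation 2 reversed: +241.8 kJ/mol
equation 3: not needed.
equation 4 as written: +82.1 kJ/mol
ΔH°rxn = (-365.6) + (+241.8) + (+82.1) = -41.7 kJ/mol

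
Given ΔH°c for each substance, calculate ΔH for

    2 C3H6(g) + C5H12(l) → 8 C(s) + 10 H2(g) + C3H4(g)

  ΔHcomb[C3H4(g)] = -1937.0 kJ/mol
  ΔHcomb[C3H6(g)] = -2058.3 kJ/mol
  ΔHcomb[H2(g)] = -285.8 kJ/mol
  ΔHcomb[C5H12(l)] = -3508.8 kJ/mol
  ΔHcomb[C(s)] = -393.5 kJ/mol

ΔH = 317.6 kJ/mol

With combustion enthalpies, reactants minus products:
= [2·(-2058.3) + 1·(-3508.8)] − [8·(-393.5) + 10·(-285.8) + 1·(-1937.0)]
= 317.6 kJ/mol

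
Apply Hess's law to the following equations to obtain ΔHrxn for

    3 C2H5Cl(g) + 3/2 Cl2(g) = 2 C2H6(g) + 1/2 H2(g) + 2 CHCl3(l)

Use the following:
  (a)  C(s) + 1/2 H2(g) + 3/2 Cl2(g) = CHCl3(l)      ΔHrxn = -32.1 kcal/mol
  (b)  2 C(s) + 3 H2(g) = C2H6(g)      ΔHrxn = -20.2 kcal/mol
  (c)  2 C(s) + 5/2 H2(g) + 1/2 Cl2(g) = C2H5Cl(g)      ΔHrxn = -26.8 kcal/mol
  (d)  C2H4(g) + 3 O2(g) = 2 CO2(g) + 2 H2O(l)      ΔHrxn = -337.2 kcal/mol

ΔHrxn = -24.2 kcal/mol

(a) × 2 (scale by 2 for the 2 CHCl3(l)): (2)·(-32.1) = -64.2 kcal/mol
(b) × 2 (scale by 2 for the 2 C2H6(g)): (2)·(-20.2) = -40.4 kcal/mol
(c) reversed and × 3 (reverse to put C2H5Cl(g) on the reactant side; ×3 to match 3 C2H5Cl(g) in the target): (-3)·(-26.8) = +80.4 kcal/mol
(d): not needed (CO2(g) appears nowhere else).
Summing the manipulated equations, ΔHrxn = (2)·(-32.1) + (2)·(-20.2) + (-3)·(-26.8) = -24.2 kcal/mol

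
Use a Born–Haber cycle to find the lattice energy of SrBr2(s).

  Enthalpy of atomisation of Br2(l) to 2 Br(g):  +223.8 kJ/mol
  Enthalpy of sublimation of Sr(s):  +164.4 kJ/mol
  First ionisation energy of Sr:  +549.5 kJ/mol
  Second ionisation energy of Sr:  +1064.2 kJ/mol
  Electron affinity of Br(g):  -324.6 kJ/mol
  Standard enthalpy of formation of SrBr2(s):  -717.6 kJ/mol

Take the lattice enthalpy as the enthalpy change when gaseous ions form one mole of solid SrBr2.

U = -2070.3 kJ/mol

ΔHf° = 1·ΔHsub + 1·(ΣIE) + 1·D(Br2) + 2·EA + U
-717.6 = 1·(+164.4) + 1·(+1613.7) + 1·(+223.8) + 2·(-324.6) + U
U = -717.6 − (+1352.7) = -2070.3 kJ/mol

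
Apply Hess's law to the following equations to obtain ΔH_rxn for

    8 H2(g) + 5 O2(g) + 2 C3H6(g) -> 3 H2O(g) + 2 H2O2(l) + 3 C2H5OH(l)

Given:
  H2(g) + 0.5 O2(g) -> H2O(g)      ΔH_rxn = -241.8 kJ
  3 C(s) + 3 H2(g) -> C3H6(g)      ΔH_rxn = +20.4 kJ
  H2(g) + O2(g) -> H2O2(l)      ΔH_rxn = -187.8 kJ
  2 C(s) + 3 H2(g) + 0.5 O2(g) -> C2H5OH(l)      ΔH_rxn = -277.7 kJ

equation 1 × 3: (3)·(-241.8) = -725.4 kJ
equation 2 reversed and × 2: (-2)·(+20.4) = -40.8 kJ
equation 3 × 2: (2)·(-187.8) = -375.6 kJ
equation 4 × 3: (3)·(-277.7) = -833.1 kJ
ΔH_rxn = (3)·(-241.8) + (-2)·(+20.4) + (2)·(-187.8) + (3)·(-277.7) = -1974.9 kJ

ΔH_rxn = -1974.9 kJ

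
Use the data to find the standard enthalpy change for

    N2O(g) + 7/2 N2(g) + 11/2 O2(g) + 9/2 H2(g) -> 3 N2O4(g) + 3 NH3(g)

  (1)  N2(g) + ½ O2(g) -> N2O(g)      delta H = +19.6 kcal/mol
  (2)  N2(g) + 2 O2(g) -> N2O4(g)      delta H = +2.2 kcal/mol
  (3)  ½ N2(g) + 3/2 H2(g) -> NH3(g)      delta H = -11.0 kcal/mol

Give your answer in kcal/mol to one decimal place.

delta H = -46.0 kcal/mol

(1) reversed (reverse to put N2O(g) on the reactant side): -19.6 kcal/mol
(2) × 3 (scale by 3 for the 3 N2O4(g)): (3)·(+2.2) = +6.6 kcal/mol
(3) × 3 (×3 to match 3 NH3(g) in the target): (3)·(-11.0) = -33.0 kcal/mol
delta H = (-1)·(+19.6) + (3)·(+2.2) + (3)·(-11.0) = -46.0 kcal/mol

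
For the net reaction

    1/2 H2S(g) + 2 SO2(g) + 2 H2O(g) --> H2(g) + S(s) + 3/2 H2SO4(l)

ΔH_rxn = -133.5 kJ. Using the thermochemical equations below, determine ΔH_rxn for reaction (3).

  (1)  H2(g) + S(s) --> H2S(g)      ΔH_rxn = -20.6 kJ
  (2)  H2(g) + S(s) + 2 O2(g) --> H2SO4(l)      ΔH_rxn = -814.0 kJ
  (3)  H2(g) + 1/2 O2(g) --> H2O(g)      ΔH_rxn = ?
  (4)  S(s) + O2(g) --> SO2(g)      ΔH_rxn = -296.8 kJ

ΔH_rxn = -241.8 kJ

(1) reversed and × 1/2: (-1/2)·(-20.6) = +10.3 kJ
(2) × 3/2: (3/2)·(-814.0) = -1221.0 kJ
(3) reversed and × 2: contributes −2·x
(4) reversed and × 2: (-2)·(-296.8) = +593.6 kJ
-133.5 = (+10.3) + (-1221.0) + (+593.6) − 2·x
x = (-133.5 − (-617.1)) / (-2) = -241.8 kJ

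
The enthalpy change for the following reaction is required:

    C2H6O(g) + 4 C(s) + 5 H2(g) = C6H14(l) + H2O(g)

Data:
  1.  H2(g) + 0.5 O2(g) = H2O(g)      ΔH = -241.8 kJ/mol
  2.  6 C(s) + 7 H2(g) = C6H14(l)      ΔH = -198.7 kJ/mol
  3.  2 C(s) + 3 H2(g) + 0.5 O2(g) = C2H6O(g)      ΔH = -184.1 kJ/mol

ΔH = -256.4 kJ/mol

eq. 1 as written (H2O(g) already on the product side): -241.8 kJ/mol
eq. 2 as written (C6H14(l) already on the product side): -198.7 kJ/mol
eq. 3 reversed (C2H6O(g) must end up as a reactant): +184.1 kJ/mol
ΔH = (1)·(-241.8) + (1)·(-198.7) + (-1)·(-184.1) = -256.4 kJ/mol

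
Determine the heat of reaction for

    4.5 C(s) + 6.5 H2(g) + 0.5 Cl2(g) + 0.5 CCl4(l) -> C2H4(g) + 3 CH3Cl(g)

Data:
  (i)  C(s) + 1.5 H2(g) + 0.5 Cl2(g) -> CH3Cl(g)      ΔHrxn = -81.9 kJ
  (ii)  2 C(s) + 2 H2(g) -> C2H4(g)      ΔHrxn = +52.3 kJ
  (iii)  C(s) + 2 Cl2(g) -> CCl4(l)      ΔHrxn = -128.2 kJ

(i) × 3 (×3 to match 3 CH3Cl(g) in the target): (3)·(-81.9) = -245.7 kJ
(ii) as written (C2H4(g) already on the product side): +52.3 kJ
(iii) reversed and × 1/2 (CCl4(l) must end up as a reactant; scale by 1/2 for the 1/2 CCl4(l)): (-1/2)·(-128.2) = +64.1 kJ
ΔHrxn = (-245.7) + (+52.3) + (+64.1) = -129.3 kJ

ΔHrxn = -129.3 kJ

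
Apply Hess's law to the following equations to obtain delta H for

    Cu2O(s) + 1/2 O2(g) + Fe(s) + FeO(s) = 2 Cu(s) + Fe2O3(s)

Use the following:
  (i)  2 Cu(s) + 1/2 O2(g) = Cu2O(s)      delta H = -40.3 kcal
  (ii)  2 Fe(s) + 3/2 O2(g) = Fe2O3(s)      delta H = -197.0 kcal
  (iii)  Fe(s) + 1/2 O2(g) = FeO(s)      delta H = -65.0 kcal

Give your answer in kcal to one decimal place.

delta H = -91.7 kcal

(i) reversed: +40.3 kcal
(ii) as written: -197.0 kcal
(iii) reversed: +65.0 kcal
delta H = (-1)·(-40.3) + (1)·(-197.0) + (-1)·(-65.0) = -91.7 kcal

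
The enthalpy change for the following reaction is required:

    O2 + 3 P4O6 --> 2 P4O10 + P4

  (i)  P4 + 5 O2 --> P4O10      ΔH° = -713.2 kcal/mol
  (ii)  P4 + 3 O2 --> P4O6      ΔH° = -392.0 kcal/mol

ΔH° = -250.4 kcal/mol

(i) × 2 (scale by 2 for the 2 P4O10): (2)·(-713.2) = -1426.4 kcal/mol
(ii) reversed and × 3 (reverse to put P4O6 on the reactant side; ×3 to match 3 P4O6 in the target): (-3)·(-392.0) = +1176.0 kcal/mol
ΔH° = (-1426.4) + (+1176.0) = -250.4 kcal/mol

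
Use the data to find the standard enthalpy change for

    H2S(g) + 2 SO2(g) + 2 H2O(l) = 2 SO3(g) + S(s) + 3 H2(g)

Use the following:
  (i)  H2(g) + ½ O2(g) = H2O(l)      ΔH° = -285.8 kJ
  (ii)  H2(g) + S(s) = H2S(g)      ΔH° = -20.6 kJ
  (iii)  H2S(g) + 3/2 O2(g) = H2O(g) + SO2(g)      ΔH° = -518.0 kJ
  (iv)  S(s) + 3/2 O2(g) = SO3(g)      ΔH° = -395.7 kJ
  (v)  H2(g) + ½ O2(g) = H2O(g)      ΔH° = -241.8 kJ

ΔH° = 394.4 kJ

(i) reversed and × 2 (reverse to put H2O(l) on the reactant side; scale by 2 for the 2 H2O(l)): (-2)·(-285.8) = +571.6 kJ
(ii) reversed and × 3: (-3)·(-20.6) = +61.8 kJ
(iii) reversed and × 2 (reverse to put SO2(g) on the reactant side; scale by 2 for the 2 SO2(g)): (-2)·(-518.0) = +1036.0 kJ
(iv) × 2 (×2 to match 2 SO3(g) in the target): (2)·(-395.7) = -791.4 kJ
(v) × 2: (2)·(-241.8) = -483.6 kJ
By Hess's law, ΔH° = (+571.6) + (+61.8) + (+1036.0) + (-791.4) + (-483.6) = 394.4 kJ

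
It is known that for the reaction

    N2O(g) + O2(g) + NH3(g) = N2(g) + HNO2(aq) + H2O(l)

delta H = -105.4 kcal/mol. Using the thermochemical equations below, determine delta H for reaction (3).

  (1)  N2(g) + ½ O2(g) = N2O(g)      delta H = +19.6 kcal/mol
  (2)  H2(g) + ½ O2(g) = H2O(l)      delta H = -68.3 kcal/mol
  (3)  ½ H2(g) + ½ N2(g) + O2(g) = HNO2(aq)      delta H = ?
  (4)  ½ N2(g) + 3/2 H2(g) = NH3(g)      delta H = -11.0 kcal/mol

(1) reversed: -19.6 kcal/mol
(2) as written: -68.3 kcal/mol
(3) as written: contributes x
(4) reversed: +11.0 kcal/mol
-105.4 = (-19.6) + (-68.3) + (+11.0) + x
x = (-105.4 − (-76.9)) / (1) = -28.5 kcal/mol

delta H = -28.5 kcal/mol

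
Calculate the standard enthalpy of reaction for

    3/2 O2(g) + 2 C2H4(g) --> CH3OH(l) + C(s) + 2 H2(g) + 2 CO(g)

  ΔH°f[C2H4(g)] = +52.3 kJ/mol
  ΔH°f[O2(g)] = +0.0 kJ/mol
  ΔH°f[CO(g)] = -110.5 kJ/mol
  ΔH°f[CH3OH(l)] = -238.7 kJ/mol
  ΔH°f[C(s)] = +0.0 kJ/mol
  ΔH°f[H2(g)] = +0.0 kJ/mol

ΔH_rxn = -564.3 kJ/mol

Products: 1·(-238.7) + 1·(+0.0) + 2·(+0.0) + 2·(-110.5) = -459.7
Reactants: 3/2·(+0.0) + 2·(+52.3) = +104.6
ΔH_rxn = (-459.7) − (+104.6) = -564.3 kJ/mol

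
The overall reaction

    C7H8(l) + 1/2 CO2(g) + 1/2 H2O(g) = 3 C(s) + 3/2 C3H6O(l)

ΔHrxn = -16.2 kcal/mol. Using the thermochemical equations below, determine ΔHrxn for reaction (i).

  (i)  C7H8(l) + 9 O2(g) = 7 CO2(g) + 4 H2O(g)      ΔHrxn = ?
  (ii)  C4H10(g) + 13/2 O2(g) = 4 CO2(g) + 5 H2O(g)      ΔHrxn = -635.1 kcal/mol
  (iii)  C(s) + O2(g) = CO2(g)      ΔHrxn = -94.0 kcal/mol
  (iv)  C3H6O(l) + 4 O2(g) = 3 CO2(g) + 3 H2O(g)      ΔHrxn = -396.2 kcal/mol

ΔHrxn = -892.5 kcal/mol

(i) as written (C7H8(l) already on the reactant side): contributes x
(ii): not needed (C4H10(g) appears nowhere else).
(iii) reversed and × 3 (reverse to put C(s) on the product side; scale by 3 for the 3 C(s)): (-3)·(-94.0) = +282.0 kcal/mol
(iv) reversed and × 3/2 (reverse to put C3H6O(l) on the product side; ×3/2 to match 3/2 C3H6O(l) in the target): (-3/2)·(-396.2) = +594.3 kcal/mol
-16.2 = (+282.0) + (+594.3) + x
x = (-16.2 − (+876.3)) / (1) = -892.5 kcal/mol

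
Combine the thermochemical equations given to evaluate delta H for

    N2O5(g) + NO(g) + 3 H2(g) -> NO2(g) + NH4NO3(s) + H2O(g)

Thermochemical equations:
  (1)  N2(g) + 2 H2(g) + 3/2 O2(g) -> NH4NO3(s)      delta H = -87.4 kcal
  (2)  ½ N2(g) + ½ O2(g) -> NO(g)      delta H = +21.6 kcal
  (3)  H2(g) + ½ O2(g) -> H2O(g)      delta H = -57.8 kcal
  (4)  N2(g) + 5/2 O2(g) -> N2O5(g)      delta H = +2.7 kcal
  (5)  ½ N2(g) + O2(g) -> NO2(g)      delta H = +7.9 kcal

delta H = -161.6 kcal

(1) as written (NH4NO3(s) already on the product side): -87.4 kcal
(2) reversed (NO(g) must end up as a reactant): -21.6 kcal
(3) as written (H2O(g) already on the product side): -57.8 kcal
(4) reversed (reverse to put N2O5(g) on the reactant side): -2.7 kcal
(5) as written (NO2(g) already on the product side): +7.9 kcal
delta H = (-87.4) + (-21.6) + (-57.8) + (-2.7) + (+7.9) = -161.6 kcal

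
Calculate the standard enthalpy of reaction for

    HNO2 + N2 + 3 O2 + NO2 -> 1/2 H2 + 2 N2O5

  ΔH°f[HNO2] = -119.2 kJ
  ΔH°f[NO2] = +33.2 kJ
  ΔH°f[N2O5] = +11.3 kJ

ΔH_rxn = 108.6 kJ

ΔH°rxn = Σ nΔHf°(products) − Σ nΔHf°(reactants).
Products: 1/2·(+0.0) + 2·(+11.3) = +22.6
Reactants: 1·(-119.2) + 1·(+0.0) + 3·(+0.0) + 1·(+33.2) = -86.0
ΔH_rxn = (+22.6) − (-86.0) = 108.6 kJ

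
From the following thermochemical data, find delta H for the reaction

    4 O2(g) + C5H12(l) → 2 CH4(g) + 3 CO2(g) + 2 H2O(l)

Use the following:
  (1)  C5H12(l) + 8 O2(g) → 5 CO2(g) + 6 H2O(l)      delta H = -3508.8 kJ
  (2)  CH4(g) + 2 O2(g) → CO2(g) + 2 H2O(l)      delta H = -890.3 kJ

(1) as written (C5H12(l) already on the reactant side): -3508.8 kJ
(2) reversed and × 2 (reverse to put CH4(g) on the product side; ×2 to match 2 CH4(g) in the target): (-2)·(-890.3) = +1780.6 kJ
Since enthalpy is a state function, delta H = (1)·(-3508.8) + (-2)·(-890.3) = -1728.2 kJ

delta H = -1728.2 kJ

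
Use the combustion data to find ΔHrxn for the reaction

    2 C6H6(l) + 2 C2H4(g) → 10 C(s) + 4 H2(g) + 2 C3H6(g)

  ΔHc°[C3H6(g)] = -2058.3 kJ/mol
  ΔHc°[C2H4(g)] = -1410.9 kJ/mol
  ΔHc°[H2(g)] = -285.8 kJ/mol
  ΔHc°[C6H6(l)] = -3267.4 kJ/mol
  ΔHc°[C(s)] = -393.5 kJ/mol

Using ΔH = Σ nΔHc°(reactants) − Σ nΔHc°(products):
= [2·(-3267.4) + 2·(-1410.9)] − [10·(-393.5) + 4·(-285.8) + 2·(-2058.3)]
= -161.8 kJ/mol

ΔHrxn = -161.8 kJ/mol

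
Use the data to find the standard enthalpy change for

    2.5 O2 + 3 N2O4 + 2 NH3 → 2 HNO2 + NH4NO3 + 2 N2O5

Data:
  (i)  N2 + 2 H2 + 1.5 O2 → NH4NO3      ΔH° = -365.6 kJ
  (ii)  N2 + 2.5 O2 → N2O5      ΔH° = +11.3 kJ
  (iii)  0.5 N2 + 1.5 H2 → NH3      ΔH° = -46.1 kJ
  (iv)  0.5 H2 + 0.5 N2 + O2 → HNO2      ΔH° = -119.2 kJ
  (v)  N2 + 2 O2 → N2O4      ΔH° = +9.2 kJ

ΔH° = -516.8 kJ

(i) as written: -365.6 kJ
(ii) × 2: (2)·(+11.3) = +22.6 kJ
(iii) reversed and × 2: (-2)·(-46.1) = +92.2 kJ
(iv) × 2: (2)·(-119.2) = -238.4 kJ
(v) reversed and × 3: (-3)·(+9.2) = -27.6 kJ
ΔH° = (-365.6) + (+22.6) + (+92.2) + (-238.4) + (-27.6) = -516.8 kJ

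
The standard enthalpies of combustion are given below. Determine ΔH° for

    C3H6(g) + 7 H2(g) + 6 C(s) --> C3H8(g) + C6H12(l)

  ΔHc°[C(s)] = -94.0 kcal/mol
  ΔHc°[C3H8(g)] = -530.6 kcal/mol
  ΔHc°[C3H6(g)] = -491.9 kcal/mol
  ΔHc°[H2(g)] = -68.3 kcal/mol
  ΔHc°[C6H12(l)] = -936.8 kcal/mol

Using ΔH = Σ nΔHc°(reactants) − Σ nΔHc°(products):
= [1·(-491.9) + 7·(-68.3) + 6·(-94.0)] − [1·(-530.6) + 1·(-936.8)]
= -66.6 kcal/mol

ΔH° = -66.6 kcal/mol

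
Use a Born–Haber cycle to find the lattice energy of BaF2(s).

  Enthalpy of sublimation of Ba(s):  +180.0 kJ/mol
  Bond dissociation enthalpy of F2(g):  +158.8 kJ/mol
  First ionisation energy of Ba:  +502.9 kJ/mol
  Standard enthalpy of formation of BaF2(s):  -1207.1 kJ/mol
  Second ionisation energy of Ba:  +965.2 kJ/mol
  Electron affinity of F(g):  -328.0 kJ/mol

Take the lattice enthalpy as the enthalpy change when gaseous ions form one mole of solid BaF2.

U = -2358.0 kJ/mol

ΔHf° = 1·ΔHsub + 1·(ΣIE) + 1·D(F2) + 2·EA + U
-1207.1 = 1·(+180.0) + 1·(+1468.1) + 1·(+158.8) + 2·(-328.0) + U
U = -1207.1 − (+1150.9) = -2358.0 kJ/mol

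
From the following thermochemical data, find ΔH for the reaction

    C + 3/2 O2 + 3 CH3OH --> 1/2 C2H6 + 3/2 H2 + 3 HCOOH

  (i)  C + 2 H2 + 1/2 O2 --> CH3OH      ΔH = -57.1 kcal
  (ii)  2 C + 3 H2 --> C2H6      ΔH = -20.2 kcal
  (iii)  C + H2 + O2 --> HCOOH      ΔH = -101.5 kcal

ΔH = -143.3 kcal

(i) reversed and × 3: (-3)·(-57.1) = +171.3 kcal
(ii) × 1/2: (1/2)·(-20.2) = -10.1 kcal
(iii) × 3: (3)·(-101.5) = -304.5 kcal
Since enthalpy is a state function, ΔH = (+171.3) + (-10.1) + (-304.5) = -143.3 kcal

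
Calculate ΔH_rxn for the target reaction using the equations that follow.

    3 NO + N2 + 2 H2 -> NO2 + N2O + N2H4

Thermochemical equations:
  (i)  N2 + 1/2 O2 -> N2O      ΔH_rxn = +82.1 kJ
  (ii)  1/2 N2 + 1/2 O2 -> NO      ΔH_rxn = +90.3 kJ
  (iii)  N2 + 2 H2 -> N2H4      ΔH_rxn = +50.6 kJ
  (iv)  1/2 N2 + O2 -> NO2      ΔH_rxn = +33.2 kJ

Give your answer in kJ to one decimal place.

(i) as written (N2O already on the product side): +82.1 kJ
(ii) reversed and × 3 (NO must end up as a reactant; scale by 3 for the 3 NO): (-3)·(+90.3) = -270.9 kJ
(iii) as written (N2H4 already on the product side): +50.6 kJ
(iv) as written (NO2 already on the product side): +33.2 kJ
Summing the manipulated equations, ΔH_rxn = (+82.1) + (-270.9) + (+50.6) + (+33.2) = -105.0 kJ

ΔH_rxn = -105.0 kJ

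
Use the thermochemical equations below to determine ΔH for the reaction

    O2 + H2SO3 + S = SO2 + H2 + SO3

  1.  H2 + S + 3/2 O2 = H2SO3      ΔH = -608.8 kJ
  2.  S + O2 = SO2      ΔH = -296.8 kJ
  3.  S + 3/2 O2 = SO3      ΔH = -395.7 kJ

eq. 1 reversed: +608.8 kJ
eq. 2 as written: -296.8 kJ
eq. 3 as written: -395.7 kJ
ΔH = (+608.8) + (-296.8) + (-395.7) = -83.7 kJ

ΔH = -83.7 kJ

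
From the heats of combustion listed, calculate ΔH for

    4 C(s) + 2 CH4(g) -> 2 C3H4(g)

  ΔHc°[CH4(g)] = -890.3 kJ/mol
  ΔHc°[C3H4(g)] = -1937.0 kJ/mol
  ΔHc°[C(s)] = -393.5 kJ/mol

With combustion enthalpies, reactants minus products:
= [4·(-393.5) + 2·(-890.3)] − [2·(-1937.0)]
= 519.4 kJ/mol

ΔH = 519.4 kJ/mol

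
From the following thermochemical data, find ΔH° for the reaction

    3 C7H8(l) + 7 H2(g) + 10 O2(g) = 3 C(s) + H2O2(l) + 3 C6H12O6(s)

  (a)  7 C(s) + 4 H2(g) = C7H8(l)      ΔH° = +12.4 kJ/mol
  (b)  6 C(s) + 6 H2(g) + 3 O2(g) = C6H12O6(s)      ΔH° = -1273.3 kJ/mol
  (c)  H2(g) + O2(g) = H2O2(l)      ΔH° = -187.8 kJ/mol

(a) reversed and × 3: (-3)·(+12.4) = -37.2 kJ/mol
(b) × 3: (3)·(-1273.3) = -3819.9 kJ/mol
(c) as written: -187.8 kJ/mol
Summing the manipulated equations, ΔH° = (-37.2) + (-3819.9) + (-187.8) = -4044.9 kJ/mol

ΔH° = -4044.9 kJ/mol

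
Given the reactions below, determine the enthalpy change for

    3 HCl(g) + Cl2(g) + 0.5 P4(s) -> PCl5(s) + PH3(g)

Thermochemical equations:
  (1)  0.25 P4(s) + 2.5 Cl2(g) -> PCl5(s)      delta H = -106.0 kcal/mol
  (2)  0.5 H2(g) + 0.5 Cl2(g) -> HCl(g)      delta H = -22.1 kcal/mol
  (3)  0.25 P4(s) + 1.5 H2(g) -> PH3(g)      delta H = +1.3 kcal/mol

(1) as written (PCl5(s) already on the product side): -106.0 kcal/mol
(2) reversed and × 3 (HCl(g) must end up as a reactant; scale by 3 for the 3 HCl(g)): (-3)·(-22.1) = +66.3 kcal/mol
(3) as written (PH3(g) already on the product side): +1.3 kcal/mol
delta H = (1)·(-106.0) + (-3)·(-22.1) + (1)·(+1.3) = -38.4 kcal/mol

delta H = -38.4 kcal/mol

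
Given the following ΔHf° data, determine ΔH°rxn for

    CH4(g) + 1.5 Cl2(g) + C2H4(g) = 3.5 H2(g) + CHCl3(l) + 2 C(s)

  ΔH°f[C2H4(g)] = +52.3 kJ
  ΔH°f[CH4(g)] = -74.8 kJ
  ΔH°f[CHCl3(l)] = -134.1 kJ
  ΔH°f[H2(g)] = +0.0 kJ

Products: 7/2·(+0.0) + 1·(-134.1) + 2·(+0.0) = -134.1
Reactants: 1·(-74.8) + 3/2·(+0.0) + 1·(+52.3) = -22.5
ΔH°rxn = (-134.1) − (-22.5) = -111.6 kJ

ΔH°rxn = -111.6 kJ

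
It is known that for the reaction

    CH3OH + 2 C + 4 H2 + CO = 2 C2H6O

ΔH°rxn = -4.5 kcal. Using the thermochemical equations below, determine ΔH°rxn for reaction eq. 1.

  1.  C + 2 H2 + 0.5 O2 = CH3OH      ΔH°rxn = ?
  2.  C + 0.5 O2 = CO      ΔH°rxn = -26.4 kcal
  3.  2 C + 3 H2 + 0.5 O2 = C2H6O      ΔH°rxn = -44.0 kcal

ΔH°rxn = -57.1 kcal

eq. 1 reversed (reverse to put CH3OH on the reactant side): contributes −x
eq. 2 reversed (CO must end up as a reactant): +26.4 kcal
eq. 3 × 2 (×2 to match 2 C2H6O in the target): (2)·(-44.0) = -88.0 kcal
-4.5 = (+26.4) + (-88.0) − x
x = (-4.5 − (-61.6)) / (-1) = -57.1 kcal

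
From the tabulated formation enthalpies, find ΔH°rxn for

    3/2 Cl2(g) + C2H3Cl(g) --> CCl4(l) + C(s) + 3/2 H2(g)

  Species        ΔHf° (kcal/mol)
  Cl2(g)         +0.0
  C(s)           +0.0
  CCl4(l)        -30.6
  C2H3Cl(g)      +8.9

Products: 1·(-30.6) + 1·(+0.0) + 3/2·(+0.0) = -30.6
Reactants: 3/2·(+0.0) + 1·(+8.9) = +8.9
ΔH°rxn = (-30.6) − (+8.9) = -39.5 kcal/mol

ΔH°rxn = -39.5 kcal/mol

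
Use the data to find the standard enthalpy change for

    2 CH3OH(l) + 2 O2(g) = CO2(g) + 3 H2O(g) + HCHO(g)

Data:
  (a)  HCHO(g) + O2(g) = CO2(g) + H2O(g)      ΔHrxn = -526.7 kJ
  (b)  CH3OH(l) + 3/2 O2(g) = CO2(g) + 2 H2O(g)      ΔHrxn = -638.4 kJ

(a) reversed (HCHO(g) must end up as a product): +526.7 kJ
(b) × 2 (×2 to match 2 CH3OH(l) in the target): (2)·(-638.4) = -1276.8 kJ
ΔHrxn = (-1)·(-526.7) + (2)·(-638.4) = -750.1 kJ

ΔHrxn = -750.1 kJ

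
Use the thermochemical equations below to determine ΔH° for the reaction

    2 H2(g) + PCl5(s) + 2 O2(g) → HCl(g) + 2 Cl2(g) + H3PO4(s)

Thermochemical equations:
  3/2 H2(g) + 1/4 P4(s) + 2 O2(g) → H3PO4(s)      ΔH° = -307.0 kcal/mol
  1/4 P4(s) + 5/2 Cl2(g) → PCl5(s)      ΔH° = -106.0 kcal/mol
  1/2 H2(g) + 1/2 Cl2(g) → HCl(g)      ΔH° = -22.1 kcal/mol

equation 1 as written (H3PO4(s) already on the product side): -307.0 kcal/mol
equation 2 reversed (reverse to put PCl5(s) on the reactant side): +106.0 kcal/mol
equation 3 as written (HCl(g) already on the product side): -22.1 kcal/mol
Combining the equations, ΔH° = (-307.0) + (+106.0) + (-22.1) = -223.1 kcal/mol

ΔH° = -223.1 kcal/mol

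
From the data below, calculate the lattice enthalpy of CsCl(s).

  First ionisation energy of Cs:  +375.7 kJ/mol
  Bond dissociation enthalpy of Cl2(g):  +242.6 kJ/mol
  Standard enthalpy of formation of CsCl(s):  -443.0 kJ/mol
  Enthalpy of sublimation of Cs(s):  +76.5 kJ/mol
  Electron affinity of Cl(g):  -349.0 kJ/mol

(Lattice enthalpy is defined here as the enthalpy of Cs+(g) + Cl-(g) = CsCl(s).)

U = -667.5 kJ/mol

ΔHf° = 1·ΔHsub + 1·(ΣIE) + 1/2·D(Cl2) + 1·EA + U
-443.0 = 1·(+76.5) + 1·(+375.7) + 1/2·(+242.6) + 1·(-349.0) + U
U = -443.0 − (+224.5) = -667.5 kJ/mol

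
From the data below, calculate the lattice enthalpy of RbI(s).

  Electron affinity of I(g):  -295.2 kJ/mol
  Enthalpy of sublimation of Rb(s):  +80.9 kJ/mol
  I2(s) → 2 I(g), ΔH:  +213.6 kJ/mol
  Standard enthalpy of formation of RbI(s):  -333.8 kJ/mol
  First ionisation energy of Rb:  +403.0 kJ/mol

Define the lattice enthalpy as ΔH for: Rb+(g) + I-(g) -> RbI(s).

ΔHf° = 1·ΔHsub + 1·(ΣIE) + 1/2·D(I2) + 1·EA + U
-333.8 = 1·(+80.9) + 1·(+403.0) + 1/2·(+213.6) + 1·(-295.2) + U
U = -333.8 − (+295.5) = -629.3 kJ/mol

U = -629.3 kJ/mol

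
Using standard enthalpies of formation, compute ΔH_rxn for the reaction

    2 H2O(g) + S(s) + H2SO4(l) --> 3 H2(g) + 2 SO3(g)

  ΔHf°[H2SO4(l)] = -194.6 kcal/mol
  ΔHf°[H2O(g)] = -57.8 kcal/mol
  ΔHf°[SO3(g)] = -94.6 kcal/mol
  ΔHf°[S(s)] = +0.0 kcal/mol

ΔH°rxn = Σ nΔHf°(products) − Σ nΔHf°(reactants).
Products: 3·(+0.0) + 2·(-94.6) = -189.2
Reactants: 2·(-57.8) + 1·(+0.0) + 1·(-194.6) = -310.2
ΔH_rxn = (-189.2) − (-310.2) = 121.0 kcal/mol

ΔH_rxn = 121.0 kcal/mol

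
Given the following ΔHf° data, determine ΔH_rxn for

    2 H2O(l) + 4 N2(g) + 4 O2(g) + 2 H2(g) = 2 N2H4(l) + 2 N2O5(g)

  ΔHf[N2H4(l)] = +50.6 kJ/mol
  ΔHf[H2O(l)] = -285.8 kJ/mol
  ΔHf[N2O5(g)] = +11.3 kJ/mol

ΔH°rxn = Σ nΔHf°(products) − Σ nΔHf°(reactants).
Products: 2·(+50.6) + 2·(+11.3) = +123.8
Reactants: 2·(-285.8) + 4·(+0.0) + 4·(+0.0) + 2·(+0.0) = -571.6
ΔH_rxn = (+123.8) − (-571.6) = 695.4 kJ/mol

ΔH_rxn = 695.4 kJ/mol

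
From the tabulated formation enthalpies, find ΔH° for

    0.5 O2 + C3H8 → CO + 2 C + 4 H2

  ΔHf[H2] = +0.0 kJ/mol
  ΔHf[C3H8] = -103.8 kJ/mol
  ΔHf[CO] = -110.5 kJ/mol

ΔH°rxn = Σ nΔHf°(products) − Σ nΔHf°(reactants).
Products: 1·(-110.5) + 2·(+0.0) + 4·(+0.0) = -110.5
Reactants: 1/2·(+0.0) + 1·(-103.8) = -103.8
ΔH° = (-110.5) − (-103.8) = -6.7 kJ/mol

ΔH° = -6.7 kJ/mol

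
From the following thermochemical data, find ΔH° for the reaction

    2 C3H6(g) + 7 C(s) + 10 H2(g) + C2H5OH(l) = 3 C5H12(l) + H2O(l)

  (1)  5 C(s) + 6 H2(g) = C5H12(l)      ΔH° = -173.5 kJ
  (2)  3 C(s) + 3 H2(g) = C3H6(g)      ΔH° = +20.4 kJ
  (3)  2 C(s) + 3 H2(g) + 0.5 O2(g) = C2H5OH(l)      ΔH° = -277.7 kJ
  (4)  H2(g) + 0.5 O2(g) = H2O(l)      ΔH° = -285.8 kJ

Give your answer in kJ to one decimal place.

ΔH° = -569.4 kJ

(1) × 3: (3)·(-173.5) = -520.5 kJ
(2) reversed and × 2: (-2)·(+20.4) = -40.8 kJ
(3) reversed: +277.7 kJ
(4) as written: -285.8 kJ
ΔH° = (-520.5) + (-40.8) + (+277.7) + (-285.8) = -569.4 kJ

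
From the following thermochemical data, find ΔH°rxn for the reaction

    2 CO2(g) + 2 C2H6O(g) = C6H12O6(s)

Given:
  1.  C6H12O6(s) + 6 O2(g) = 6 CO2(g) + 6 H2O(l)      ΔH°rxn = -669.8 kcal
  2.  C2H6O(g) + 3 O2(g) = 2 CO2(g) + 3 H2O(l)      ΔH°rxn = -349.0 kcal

ΔH°rxn = -28.2 kcal

eq. 1 reversed (C6H12O6(s) must end up as a product): +669.8 kcal
eq. 2 × 2 (×2 to match 2 C2H6O(g) in the target): (2)·(-349.0) = -698.0 kcal
ΔH°rxn = (+669.8) + (-698.0) = -28.2 kcal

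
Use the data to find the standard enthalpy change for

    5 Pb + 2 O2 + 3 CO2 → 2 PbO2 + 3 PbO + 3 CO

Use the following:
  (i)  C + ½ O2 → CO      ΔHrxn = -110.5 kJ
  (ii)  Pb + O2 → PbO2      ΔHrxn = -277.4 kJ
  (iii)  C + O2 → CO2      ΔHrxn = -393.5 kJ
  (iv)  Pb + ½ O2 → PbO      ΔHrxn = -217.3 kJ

ΔHrxn = -357.7 kJ

(i) × 3 (scale by 3 for the 3 CO): (3)·(-110.5) = -331.5 kJ
(ii) × 2 (×2 to match 2 PbO2 in the target): (2)·(-277.4) = -554.8 kJ
(iii) reversed and × 3 (CO2 must end up as a reactant; ×3 to match 3 CO2 in the target): (-3)·(-393.5) = +1180.5 kJ
(iv) × 3 (×3 to match 3 PbO in the target): (3)·(-217.3) = -651.9 kJ
ΔHrxn = (-331.5) + (-554.8) + (+1180.5) + (-651.9) = -357.7 kJ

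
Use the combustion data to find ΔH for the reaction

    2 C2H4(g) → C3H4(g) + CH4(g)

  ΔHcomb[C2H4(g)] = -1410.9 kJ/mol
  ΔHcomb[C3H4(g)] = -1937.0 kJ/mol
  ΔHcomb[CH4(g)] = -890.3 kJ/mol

Using ΔH = Σ nΔHc°(reactants) − Σ nΔHc°(products):
= [2·(-1410.9)] − [1·(-1937.0) + 1·(-890.3)]
= 5.5 kJ/mol

ΔH = 5.5 kJ/mol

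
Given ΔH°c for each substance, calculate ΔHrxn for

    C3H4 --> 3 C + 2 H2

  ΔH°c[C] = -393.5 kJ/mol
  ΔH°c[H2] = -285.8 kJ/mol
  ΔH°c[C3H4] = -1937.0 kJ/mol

ΔHrxn = -184.9 kJ/mol

Using ΔH = Σ nΔHc°(reactants) − Σ nΔHc°(products):
= [1·(-1937.0)] − [3·(-393.5) + 2·(-285.8)]
= -184.9 kJ/mol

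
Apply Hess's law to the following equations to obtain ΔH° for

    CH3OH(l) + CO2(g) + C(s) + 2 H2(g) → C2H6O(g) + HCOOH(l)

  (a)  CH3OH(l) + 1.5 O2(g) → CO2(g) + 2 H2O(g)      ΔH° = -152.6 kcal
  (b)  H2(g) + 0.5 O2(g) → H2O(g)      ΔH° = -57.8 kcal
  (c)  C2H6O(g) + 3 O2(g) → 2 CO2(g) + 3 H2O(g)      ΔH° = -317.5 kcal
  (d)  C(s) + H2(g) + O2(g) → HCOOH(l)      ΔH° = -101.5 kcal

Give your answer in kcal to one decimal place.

(a) as written (CH3OH(l) already on the reactant side): -152.6 kcal
(b) as written: -57.8 kcal
(c) reversed (reverse to put C2H6O(g) on the product side): +317.5 kcal
(d) as written (HCOOH(l) already on the product side): -101.5 kcal
Summing the manipulated equations, ΔH° = (-152.6) + (-57.8) + (+317.5) + (-101.5) = 5.6 kcal

ΔH° = 5.6 kcal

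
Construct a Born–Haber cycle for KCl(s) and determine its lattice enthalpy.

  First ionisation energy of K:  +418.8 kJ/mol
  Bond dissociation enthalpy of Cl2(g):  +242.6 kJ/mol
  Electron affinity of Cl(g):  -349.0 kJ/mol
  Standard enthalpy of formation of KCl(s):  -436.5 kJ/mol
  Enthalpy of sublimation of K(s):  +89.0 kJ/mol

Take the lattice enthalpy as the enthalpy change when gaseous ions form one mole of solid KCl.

U = -716.6 kJ/mol

ΔHf° = 1·ΔHsub + 1·(ΣIE) + 1/2·D(Cl2) + 1·EA + U
-436.5 = 1·(+89.0) + 1·(+418.8) + 1/2·(+242.6) + 1·(-349.0) + U
U = -436.5 − (+280.1) = -716.6 kJ/mol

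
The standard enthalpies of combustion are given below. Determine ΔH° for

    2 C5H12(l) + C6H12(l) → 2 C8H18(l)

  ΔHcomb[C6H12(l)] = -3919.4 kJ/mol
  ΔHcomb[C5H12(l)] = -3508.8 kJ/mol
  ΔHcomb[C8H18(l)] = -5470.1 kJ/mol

ΔH° = 3.2 kJ/mol

With combustion enthalpies, reactants minus products:
= [2·(-3508.8) + 1·(-3919.4)] − [2·(-5470.1)]
= 3.2 kJ/mol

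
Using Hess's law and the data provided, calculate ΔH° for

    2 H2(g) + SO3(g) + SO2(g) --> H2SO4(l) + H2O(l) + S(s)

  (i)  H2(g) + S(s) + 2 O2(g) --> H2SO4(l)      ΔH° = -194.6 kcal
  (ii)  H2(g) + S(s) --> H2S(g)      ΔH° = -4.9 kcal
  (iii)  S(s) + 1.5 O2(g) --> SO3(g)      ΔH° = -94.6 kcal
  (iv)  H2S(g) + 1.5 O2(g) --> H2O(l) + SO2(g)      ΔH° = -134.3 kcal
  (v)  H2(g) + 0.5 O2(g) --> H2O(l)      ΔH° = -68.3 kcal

ΔH° = -97.4 kcal

(i) as written (H2SO4(l) already on the product side): -194.6 kcal
(ii) reversed: +4.9 kcal
(iii) reversed (reverse to put SO3(g) on the reactant side): +94.6 kcal
(iv) reversed (reverse to put SO2(g) on the reactant side): +134.3 kcal
(v) × 2: (2)·(-68.3) = -136.6 kcal
Combining the equations, ΔH° = (1)·(-194.6) + (-1)·(-4.9) + (-1)·(-94.6) + (-1)·(-134.3) + (2)·(-68.3) = -97.4 kcal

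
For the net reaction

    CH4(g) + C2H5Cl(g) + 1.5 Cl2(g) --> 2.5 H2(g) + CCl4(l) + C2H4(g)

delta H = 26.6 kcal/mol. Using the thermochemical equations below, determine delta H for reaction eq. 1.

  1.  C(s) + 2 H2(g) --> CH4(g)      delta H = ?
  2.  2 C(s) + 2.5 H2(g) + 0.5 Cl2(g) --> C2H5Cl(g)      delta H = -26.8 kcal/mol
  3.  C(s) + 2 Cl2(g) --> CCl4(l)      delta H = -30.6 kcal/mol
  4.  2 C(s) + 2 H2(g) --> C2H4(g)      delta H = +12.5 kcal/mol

delta H = -17.9 kcal/mol

eq. 1 reversed: contributes −x
eq. 2 reversed: +26.8 kcal/mol
eq. 3 as written: -30.6 kcal/mol
eq. 4 as written: +12.5 kcal/mol
+26.6 = (+26.8) + (-30.6) + (+12.5) − x
x = (+26.6 − (+8.7)) / (-1) = -17.9 kcal/mol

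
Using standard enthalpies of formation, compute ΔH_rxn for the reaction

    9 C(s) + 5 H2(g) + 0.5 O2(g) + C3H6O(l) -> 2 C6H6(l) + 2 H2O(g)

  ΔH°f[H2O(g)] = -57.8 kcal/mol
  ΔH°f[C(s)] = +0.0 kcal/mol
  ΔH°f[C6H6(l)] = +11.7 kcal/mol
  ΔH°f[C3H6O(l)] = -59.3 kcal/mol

ΔH_rxn = -32.9 kcal/mol

Products: 2·(+11.7) + 2·(-57.8) = -92.2
Reactants: 9·(+0.0) + 5·(+0.0) + 1/2·(+0.0) + 1·(-59.3) = -59.3
ΔH_rxn = (-92.2) − (-59.3) = -32.9 kcal/mol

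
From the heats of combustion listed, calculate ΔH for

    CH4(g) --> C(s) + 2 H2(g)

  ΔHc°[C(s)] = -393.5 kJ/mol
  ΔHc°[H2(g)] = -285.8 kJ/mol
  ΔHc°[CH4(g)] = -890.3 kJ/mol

ΔH = 74.8 kJ/mol

With combustion enthalpies, reactants minus products:
= [1·(-890.3)] − [1·(-393.5) + 2·(-285.8)]
= 74.8 kJ/mol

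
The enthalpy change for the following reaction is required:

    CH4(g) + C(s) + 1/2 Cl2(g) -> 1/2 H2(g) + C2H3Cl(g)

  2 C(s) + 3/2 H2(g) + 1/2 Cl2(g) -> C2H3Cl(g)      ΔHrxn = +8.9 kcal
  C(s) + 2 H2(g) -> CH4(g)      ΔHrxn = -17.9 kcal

ΔHrxn = 26.8 kcal

equation 1 as written: +8.9 kcal
equation 2 reversed: +17.9 kcal
ΔHrxn = (1)·(+8.9) + (-1)·(-17.9) = 26.8 kcal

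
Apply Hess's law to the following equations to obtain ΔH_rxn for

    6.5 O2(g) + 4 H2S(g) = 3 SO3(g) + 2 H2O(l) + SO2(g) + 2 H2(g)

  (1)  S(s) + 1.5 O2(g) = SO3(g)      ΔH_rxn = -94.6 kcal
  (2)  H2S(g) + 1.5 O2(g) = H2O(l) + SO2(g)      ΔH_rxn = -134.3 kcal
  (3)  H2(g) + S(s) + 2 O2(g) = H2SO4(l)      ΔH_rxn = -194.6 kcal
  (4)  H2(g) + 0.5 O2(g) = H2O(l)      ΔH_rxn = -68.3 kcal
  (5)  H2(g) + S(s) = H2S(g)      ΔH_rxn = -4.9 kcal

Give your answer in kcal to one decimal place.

ΔH_rxn = -471.7 kcal

(1) × 3: (3)·(-94.6) = -283.8 kcal
(2) as written: -134.3 kcal
(3): not needed.
(4) as written: -68.3 kcal
(5) reversed and × 3: (-3)·(-4.9) = +14.7 kcal
Combining the equations, ΔH_rxn = (3)·(-94.6) + (1)·(-134.3) + (1)·(-68.3) + (-3)·(-4.9) = -471.7 kcal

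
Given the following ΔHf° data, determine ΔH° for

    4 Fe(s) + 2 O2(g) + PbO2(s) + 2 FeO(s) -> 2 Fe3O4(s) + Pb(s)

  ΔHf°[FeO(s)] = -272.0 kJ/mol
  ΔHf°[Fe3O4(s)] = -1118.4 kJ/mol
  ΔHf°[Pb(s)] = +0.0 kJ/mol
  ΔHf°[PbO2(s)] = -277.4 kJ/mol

ΔH° = -1415.4 kJ/mol

Products: 2·(-1118.4) + 1·(+0.0) = -2236.8
Reactants: 4·(+0.0) + 2·(+0.0) + 1·(-277.4) + 2·(-272.0) = -821.4
ΔH° = (-2236.8) − (-821.4) = -1415.4 kJ/mol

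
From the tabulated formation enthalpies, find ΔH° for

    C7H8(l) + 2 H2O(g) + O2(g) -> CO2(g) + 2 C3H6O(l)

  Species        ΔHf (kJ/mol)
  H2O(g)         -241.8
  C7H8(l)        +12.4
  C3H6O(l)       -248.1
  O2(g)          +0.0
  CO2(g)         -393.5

ΔH° = -418.5 kJ/mol

ΔH°rxn = Σ nΔHf°(products) − Σ nΔHf°(reactants).
Products: 1·(-393.5) + 2·(-248.1) = -889.7
Reactants: 1·(+12.4) + 2·(-241.8) + 1·(+0.0) = -471.2
ΔH° = (-889.7) − (-471.2) = -418.5 kJ/mol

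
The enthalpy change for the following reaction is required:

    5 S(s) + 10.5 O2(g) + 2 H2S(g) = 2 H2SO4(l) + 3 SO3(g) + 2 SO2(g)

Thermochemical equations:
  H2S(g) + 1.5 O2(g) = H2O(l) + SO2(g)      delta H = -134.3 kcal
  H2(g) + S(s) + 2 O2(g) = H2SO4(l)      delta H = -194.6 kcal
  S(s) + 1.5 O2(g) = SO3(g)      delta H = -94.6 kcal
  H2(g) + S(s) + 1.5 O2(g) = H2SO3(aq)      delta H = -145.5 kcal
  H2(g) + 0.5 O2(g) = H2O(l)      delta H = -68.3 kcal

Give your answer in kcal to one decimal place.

equation 1 × 2 (scale by 2 for the 2 H2S(g)): (2)·(-134.3) = -268.6 kcal
equation 2 × 2 (scale by 2 for the 2 H2SO4(l)): (2)·(-194.6) = -389.2 kcal
equation 3 × 3 (scale by 3 for the 3 SO3(g)): (3)·(-94.6) = -283.8 kcal
equation 4: not needed (H2SO3(aq) appears nowhere else).
equation 5 reversed and × 2: (-2)·(-68.3) = +136.6 kcal
By Hess's law, delta H = (2)·(-134.3) + (2)·(-194.6) + (3)·(-94.6) + (-2)·(-68.3) = -805.0 kcal

delta H = -805.0 kcal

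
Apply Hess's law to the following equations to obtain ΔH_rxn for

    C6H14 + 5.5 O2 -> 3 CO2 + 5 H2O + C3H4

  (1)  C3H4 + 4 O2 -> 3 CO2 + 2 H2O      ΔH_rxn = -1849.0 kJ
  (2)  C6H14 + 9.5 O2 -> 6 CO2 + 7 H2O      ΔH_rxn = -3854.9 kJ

(1) reversed: +1849.0 kJ
(2) as written: -3854.9 kJ
ΔH_rxn = (+1849.0) + (-3854.9) = -2005.9 kJ

ΔH_rxn = -2005.9 kJ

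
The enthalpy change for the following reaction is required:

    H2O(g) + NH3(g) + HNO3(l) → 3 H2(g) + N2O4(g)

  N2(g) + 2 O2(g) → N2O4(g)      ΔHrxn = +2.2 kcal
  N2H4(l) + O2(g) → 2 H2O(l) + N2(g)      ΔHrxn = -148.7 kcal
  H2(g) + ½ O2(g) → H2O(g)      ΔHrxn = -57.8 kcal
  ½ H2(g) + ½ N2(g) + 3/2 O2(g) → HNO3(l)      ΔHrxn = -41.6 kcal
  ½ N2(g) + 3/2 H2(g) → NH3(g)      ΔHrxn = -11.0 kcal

ΔHrxn = 112.6 kcal

equation 1 as written: +2.2 kcal
equation 2: not needed.
equation 3 reversed: +57.8 kcal
equation 4 reversed: +41.6 kcal
equation 5 reversed: +11.0 kcal
ΔHrxn = (1)·(+2.2) + (-1)·(-57.8) + (-1)·(-41.6) + (-1)·(-11.0) = 112.6 kcal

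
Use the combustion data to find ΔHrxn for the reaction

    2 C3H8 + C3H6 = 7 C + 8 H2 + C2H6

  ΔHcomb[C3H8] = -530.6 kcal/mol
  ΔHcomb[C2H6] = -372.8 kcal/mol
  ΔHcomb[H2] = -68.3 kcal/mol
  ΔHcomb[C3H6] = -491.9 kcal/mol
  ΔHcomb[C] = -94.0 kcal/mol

With combustion enthalpies, reactants minus products:
= [2·(-530.6) + 1·(-491.9)] − [7·(-94.0) + 8·(-68.3) + 1·(-372.8)]
= 24.1 kcal/mol

ΔHrxn = 24.1 kcal/mol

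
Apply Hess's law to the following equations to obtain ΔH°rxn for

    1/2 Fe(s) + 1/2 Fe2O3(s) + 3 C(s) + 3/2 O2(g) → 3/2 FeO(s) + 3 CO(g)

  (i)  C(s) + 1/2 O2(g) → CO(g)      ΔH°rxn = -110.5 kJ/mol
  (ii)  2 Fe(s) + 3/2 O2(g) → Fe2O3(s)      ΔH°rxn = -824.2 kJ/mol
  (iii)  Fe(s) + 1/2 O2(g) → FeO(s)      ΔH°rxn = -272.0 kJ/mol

ΔH°rxn = -327.4 kJ/mol

(i) × 3: (3)·(-110.5) = -331.5 kJ/mol
(ii) reversed and × 1/2: (-1/2)·(-824.2) = +412.1 kJ/mol
(iii) × 3/2: (3/2)·(-272.0) = -408.0 kJ/mol
ΔH°rxn = (3)·(-110.5) + (-1/2)·(-824.2) + (3/2)·(-272.0) = -327.4 kJ/mol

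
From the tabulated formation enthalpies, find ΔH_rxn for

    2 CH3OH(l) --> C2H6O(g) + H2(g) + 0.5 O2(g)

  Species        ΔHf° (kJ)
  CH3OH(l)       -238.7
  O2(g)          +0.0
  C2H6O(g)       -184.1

Products: 1·(-184.1) + 1·(+0.0) + 1/2·(+0.0) = -184.1
Reactants: 2·(-238.7) = -477.4
ΔH_rxn = (-184.1) − (-477.4) = 293.3 kJ

ΔH_rxn = 293.3 kJ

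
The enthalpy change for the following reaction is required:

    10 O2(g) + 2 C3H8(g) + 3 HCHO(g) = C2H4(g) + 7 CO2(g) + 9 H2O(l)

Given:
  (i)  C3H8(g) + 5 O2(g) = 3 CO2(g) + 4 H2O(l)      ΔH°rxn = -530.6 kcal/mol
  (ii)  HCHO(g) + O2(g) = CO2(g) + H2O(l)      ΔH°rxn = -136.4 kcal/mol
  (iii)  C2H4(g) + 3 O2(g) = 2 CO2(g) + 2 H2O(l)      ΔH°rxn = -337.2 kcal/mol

(i) × 2 (×2 to match 2 C3H8(g) in the target): (2)·(-530.6) = -1061.2 kcal/mol
(ii) × 3 (scale by 3 for the 3 HCHO(g)): (3)·(-136.4) = -409.2 kcal/mol
(iii) reversed (reverse to put C2H4(g) on the product side): +337.2 kcal/mol
Summing the manipulated equations, ΔH°rxn = (-1061.2) + (-409.2) + (+337.2) = -1133.2 kcal/mol

ΔH°rxn = -1133.2 kcal/mol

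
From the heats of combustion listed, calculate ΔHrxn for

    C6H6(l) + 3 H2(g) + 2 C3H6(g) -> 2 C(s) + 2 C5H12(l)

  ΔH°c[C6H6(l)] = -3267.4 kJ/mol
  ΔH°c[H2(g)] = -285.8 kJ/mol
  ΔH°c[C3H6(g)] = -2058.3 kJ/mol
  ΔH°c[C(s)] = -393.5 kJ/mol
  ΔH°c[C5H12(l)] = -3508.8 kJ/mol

ΔHrxn = -436.8 kJ/mol

Using ΔH = Σ nΔHc°(reactants) − Σ nΔHc°(products):
= [1·(-3267.4) + 3·(-285.8) + 2·(-2058.3)] − [2·(-393.5) + 2·(-3508.8)]
= -436.8 kJ/mol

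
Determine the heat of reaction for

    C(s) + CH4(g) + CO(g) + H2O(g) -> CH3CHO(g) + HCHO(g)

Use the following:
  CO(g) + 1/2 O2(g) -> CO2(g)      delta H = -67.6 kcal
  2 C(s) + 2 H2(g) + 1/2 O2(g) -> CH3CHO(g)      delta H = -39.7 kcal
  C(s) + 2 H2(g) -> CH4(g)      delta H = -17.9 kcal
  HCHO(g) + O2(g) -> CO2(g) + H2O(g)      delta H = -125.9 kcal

delta H = 36.5 kcal

equation 1 as written (CO(g) already on the reactant side): -67.6 kcal
equation 2 as written (CH3CHO(g) already on the product side): -39.7 kcal
equation 3 reversed (reverse to put CH4(g) on the reactant side): +17.9 kcal
equation 4 reversed (reverse to put HCHO(g) on the product side): +125.9 kcal
delta H = (1)·(-67.6) + (1)·(-39.7) + (-1)·(-17.9) + (-1)·(-125.9) = 36.5 kcal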